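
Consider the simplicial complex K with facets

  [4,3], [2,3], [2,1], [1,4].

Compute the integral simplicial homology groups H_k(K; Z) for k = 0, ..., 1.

H_0 = Z,  H_1 = Z.

We work with the vertex ordering 1 < 2 < 3 < 4. The simplices of K, each written with vertices in increasing order, are:

  0-simplices (4): [1], [2], [3], [4]
  1-simplices (4): [1,2], [1,4], [2,3], [3,4]

so the chain groups are C_0 ≅ Z^4, C_1 ≅ Z^4.

∂_1: C_1 → C_0 sends each edge [p,q] (with p < q) to q − p.
This gives a 4×4 integer matrix of rank 3; reducing to Smith normal form yields diagonal entries (1,1,1).

Reading off H_k = ker ∂_k / im ∂_{k+1}:

  H_0: rank C_0 − rank ∂_1 = 4 − 3 = 1, and the invariant factors of ∂_1 are all 1, so H_0 = Z.
  H_1: rank ker ∂_1 − rank ∂_2 = (4 − 3) − 0 = 1, and there is no ∂_2, so H_1 = Z.

As a check, the Euler characteristic is 4 − 4 = 0, which agrees with 1 − 1 = 0.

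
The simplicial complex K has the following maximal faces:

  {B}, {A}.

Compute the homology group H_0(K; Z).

Order the vertices as A < B. Listing each simplex with vertices in this order, K has dimension 0 with simplices:

  0-simplices (2): A, B

Hence C_0 ≅ Z^2.

Now H_k = ker ∂_k / im ∂_{k+1}, so:

  H_0: rank C_0 − rank ∂_1 = 2 − 0 = 2, and there is no ∂_1, so H_0 = Z^2.

H_0 ≅ Z^2.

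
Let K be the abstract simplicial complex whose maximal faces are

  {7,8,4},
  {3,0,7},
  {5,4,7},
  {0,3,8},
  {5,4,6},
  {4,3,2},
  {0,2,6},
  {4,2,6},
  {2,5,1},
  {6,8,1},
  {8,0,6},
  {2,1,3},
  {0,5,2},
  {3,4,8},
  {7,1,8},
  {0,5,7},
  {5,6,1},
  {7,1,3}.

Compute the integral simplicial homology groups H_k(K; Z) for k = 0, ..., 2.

H_0 ≅ Z,  H_1 ≅ Z ⊕ Z/2,  H_2 = 0.

K has 9 vertices, 27 edges, 18 triangles.
rank ∂_0 = 0, rank ∂_1 = 8 ⇒ b_0 = 9 − 0 − 8 = 1; all invariant factors of ∂_1 are 1 so no torsion. So H_0 = Z.
rank ∂_1 = 8, rank ∂_2 = 18 ⇒ b_1 = 27 − 8 − 18 = 1; ∂_2 has invariant factor(s) [2] giving torsion. So H_1 = Z ⊕ Z/2.
rank ∂_2 = 18, rank ∂_3 = 0 ⇒ b_2 = 18 − 18 − 0 = 0. So H_2 = 0.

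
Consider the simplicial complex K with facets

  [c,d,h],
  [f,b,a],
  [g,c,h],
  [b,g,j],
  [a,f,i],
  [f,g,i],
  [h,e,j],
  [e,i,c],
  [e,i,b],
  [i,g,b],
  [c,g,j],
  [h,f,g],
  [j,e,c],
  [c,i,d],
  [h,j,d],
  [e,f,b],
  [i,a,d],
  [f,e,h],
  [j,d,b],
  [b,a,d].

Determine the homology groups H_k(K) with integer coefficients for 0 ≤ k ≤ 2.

H_0 ≅ Z,  H_1 ≅ Z × Z/2,  H_2 = 0.

Order the vertices as a < b < c < d < e < f < g < h < i < j. Listing each simplex with vertices in this order, K has dimension 2 with simplices:

  0-simplices (10): a, b, c, d, e, f, g, h, i, j
  1-simplices (30): ab, ad, af, ai, bd, be, bf, bg, bi, bj, cd, ce, cg, ch, ci, cj, dh, di, dj, ef, eh, ei, ej, fg, fh, fi, gh, gi, gj, hj
  2-simplices (20): abd, abf, adi, afi, bdj, bef, bei, bgi, bgj, cdh, cdi, cei, cej, cgh, cgj, dhj, efh, ehj, fgh, fgi

so the chain groups are C_0 ≅ Z^10, C_1 ≅ Z^30, C_2 ≅ Z^20.

The boundary map ∂_1: C_1 → C_0 maps an edge to its endpoints' difference, ∂[p,q] = q − p. For instance
  ∂ei = i − e.
The resulting 10×30 matrix has rank 9, and its Smith normal form has invariant factors (1,1,1,1,1,1,1,1,1).

∂_2: C_2 → C_1 sends each 2-simplex [p,q,r] to [q,r] − [p,r] + [p,q]. For instance
  ∂fgh = gh − fh + fg,
  ∂bef = ef − bf + be.
The 30×20 boundary matrix has rank 20 and Smith normal form diag(1,1,1,1,1,1,1,1,1,1,1,1,1,1,1,1,1,1,1,2).

Now H_k = ker ∂_k / im ∂_{k+1}, so:

  H_0: rank C_0 − rank ∂_1 = 10 − 9 = 1, and the invariant factors of ∂_1 are all 1, so H_0 = Z.
  H_1: rank ker ∂_1 − rank ∂_2 = (30 − 9) − 20 = 1, and ∂_2 has invariant factor 2 > 1, so H_1 = Z × Z/2.
  H_2: rank ker ∂_2 − rank ∂_3 = (20 − 20) − 0 = 0, and there is no ∂_3, so H_2 = 0.

As a check, the Euler characteristic is 10 − 30 + 20 = 0, which agrees with 1 − 1 + 0 = 0.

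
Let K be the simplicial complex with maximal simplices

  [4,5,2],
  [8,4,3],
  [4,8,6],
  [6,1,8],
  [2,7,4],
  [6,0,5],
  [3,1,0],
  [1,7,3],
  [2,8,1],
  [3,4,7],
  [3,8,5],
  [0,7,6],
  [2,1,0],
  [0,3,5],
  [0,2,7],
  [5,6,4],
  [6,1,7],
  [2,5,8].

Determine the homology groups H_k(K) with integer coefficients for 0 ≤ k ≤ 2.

H_0 ≅ Z,  H_1 ≅ Z ⊕ Z/2Z,  H_2 = 0.

We work with the vertex ordering 0 < 1 < 2 < 3 < 4 < 5 < 6 < 7 < 8. The simplices of K, each written with vertices in increasing order, are:

  0-simplices (9): [0], [1], [2], [3], [4], [5], [6], [7], [8]
  1-simplices (27): (27 of them)
  2-simplices (18): [0,1,2], [0,1,3], [0,2,7], [0,3,5], [0,5,6], [0,6,7], [1,2,8], [1,3,7], [1,6,7], [1,6,8], [2,4,5], [2,4,7], [2,5,8], [3,4,7], [3,4,8], [3,5,8], [4,5,6], [4,6,8]

so the chain groups are C_0 ≅ Z^9, C_1 ≅ Z^27, C_2 ≅ Z^18.

∂_1: C_1 → C_0 is given by ∂[p,q] = [q] − [p].
The 9×27 boundary matrix has rank 8 and Smith normal form diag(1,1,1,1,1,1,1,1).

The boundary map ∂_2: C_2 → C_1 sends each 2-simplex [p,q,r] to [q,r] − [p,r] + [p,q]. For instance
  ∂[0,5,6] = [5,6] − [0,6] + [0,5],
  ∂[4,5,6] = [5,6] − [4,6] + [4,5].
The resulting 27×18 matrix has rank 18, and its Smith normal form has invariant factors (1,1,1,1,1,1,1,1,1,1,1,1,1,1,1,1,1,2).

Reading off H_k = ker ∂_k / im ∂_{k+1}:

  H_0: rank C_0 − rank ∂_1 = 9 − 8 = 1, and the invariant factors of ∂_1 are all 1, so H_0 = Z.
  H_1: rank ker ∂_1 − rank ∂_2 = (27 − 8) − 18 = 1, and ∂_2 has invariant factor 2 > 1, so H_1 = Z ⊕ Z/2Z.
  H_2: rank ker ∂_2 − rank ∂_3 = (18 − 18) − 0 = 0, and there is no ∂_3, so H_2 = 0.

As a check, the Euler characteristic is 9 − 27 + 18 = 0, which agrees with 1 − 1 + 0 = 0.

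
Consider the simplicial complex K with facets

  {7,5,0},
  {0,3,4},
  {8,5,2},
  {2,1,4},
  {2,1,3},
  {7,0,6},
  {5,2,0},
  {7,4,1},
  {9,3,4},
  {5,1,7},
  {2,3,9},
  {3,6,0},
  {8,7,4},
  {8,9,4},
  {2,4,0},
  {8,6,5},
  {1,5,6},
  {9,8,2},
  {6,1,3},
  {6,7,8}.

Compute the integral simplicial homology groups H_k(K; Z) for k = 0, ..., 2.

H_0 = Z,  H_1 = Z ⊕ Z/2,  H_2 = 0.

We work with the vertex ordering 0 < 1 < 2 < 3 < 4 < 5 < 6 < 7 < 8 < 9. The simplices of K, each written with vertices in increasing order, are:

  0-simplices (10): [0], [1], [2], [3], [4], [5], [6], [7], [8], [9]
  1-simplices (30): (30 of them)
  2-simplices (20): (20 of them)

so the chain groups are C_0 ≅ Z^10, C_1 ≅ Z^30, C_2 ≅ Z^20.

∂_1: C_1 → C_0 maps an edge to its endpoints' difference, ∂[p,q] = q − p. For instance
  ∂[0,5] = [5] − [0].
As a 10×30 matrix over Z this has rank 9, with invariant factors (1,1,1,1,1,1,1,1,1).

Boundary ∂_2: C_2 → C_1 maps a triangle to the signed sum of its edges. For instance
  ∂[4,8,9] = [8,9] − [4,9] + [4,8],
  ∂[1,3,6] = [3,6] − [1,6] + [1,3].
As a 30×20 matrix over Z this has rank 20, with invariant factors (1,1,1,1,1,1,1,1,1,1,1,1,1,1,1,1,1,1,1,2).

Reading off H_k = ker ∂_k / im ∂_{k+1}:

  H_0: rank C_0 − rank ∂_1 = 10 − 9 = 1, and the invariant factors of ∂_1 are all 1, so H_0 ≅ Z.
  H_1: rank ker ∂_1 − rank ∂_2 = (30 − 9) − 20 = 1, and ∂_2 has invariant factor 2 > 1, so H_1 ≅ Z ⊕ Z/2.
  H_2: rank ker ∂_2 − rank ∂_3 = (20 − 20) − 0 = 0, and there is no ∂_3, so H_2 ≅ 0.

As a check, the Euler characteristic is 10 − 30 + 20 = 0, which agrees with 1 − 1 + 0 = 0.
(K is a triangulation of the Klein bottle.)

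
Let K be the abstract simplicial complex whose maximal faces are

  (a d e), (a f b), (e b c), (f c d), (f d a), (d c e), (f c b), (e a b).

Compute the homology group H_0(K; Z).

Take the total order a < b < c < d < e < f on the vertex set. Then K (dimension 2) consists of the simplices:

  0-simplices (6): a, b, c, d, e, f
  1-simplices (12): ab, ad, ae, af, bc, be, bf, cd, ce, cf, de, df
  2-simplices (8): abe, abf, ade, adf, bce, bcf, cde, cdf

Hence C_0 ≅ Z^6, C_1 ≅ Z^12, C_2 ≅ Z^8.

The boundary map ∂_1: C_1 → C_0 maps an edge to its endpoints' difference, ∂[p,q] = q − p.
The resulting 6×12 matrix has rank 5, and its Smith normal form has invariant factors (1,1,1,1,1).

The boundary map ∂_2: C_2 → C_1 acts by ∂[p,q,r] = [q,r] − [p,r] + [p,q]. For instance
  ∂bcf = cf − bf + bc,
  ∂bce = ce − be + bc.
As a 12×8 matrix over Z this has rank 7, with invariant factors (1,1,1,1,1,1,1).

Computing H_k = (kernel of ∂_k) / (image of ∂_{k+1}):

  H_0: rank C_0 − rank ∂_1 = 6 − 5 = 1, and the invariant factors of ∂_1 are all 1, so H_0 ≅ Z.

(K is a triangulation of the 2-sphere S^2.)

H_0 ≅ Z.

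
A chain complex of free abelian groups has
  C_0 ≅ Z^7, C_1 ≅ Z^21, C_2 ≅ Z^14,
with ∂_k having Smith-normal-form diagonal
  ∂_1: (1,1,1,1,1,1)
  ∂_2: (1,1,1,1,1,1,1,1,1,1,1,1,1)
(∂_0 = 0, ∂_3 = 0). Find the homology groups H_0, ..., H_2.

H_0: b_0 = 7 − 0 − 6 = 1; torsion from ∂_1 factors > 1: none. So H_0 ≅ Z.
H_1: b_1 = 21 − 6 − 13 = 2; torsion from ∂_2 factors > 1: none. So H_1 ≅ Z^2.
H_2: b_2 = 14 − 13 − 0 = 1; torsion from ∂_3 factors > 1: none. So H_2 ≅ Z.

H_0 ≅ Z,  H_1 ≅ Z^2,  H_2 ≅ Z.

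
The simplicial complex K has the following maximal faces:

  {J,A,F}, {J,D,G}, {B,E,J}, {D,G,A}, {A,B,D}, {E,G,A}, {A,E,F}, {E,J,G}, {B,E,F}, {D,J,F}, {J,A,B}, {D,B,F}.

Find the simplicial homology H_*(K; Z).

Take the total order A < B < D < E < F < G < J on the vertex set. Then K (dimension 2) consists of the simplices:

  0-simplices (7): A, B, D, E, F, G, J
  1-simplices (18): AB, AD, AE, AF, AG, AJ, BD, BE, BF, BJ, DF, DG, DJ, EF, EG, EJ, FJ, GJ
  2-simplices (12): ABD, ABJ, ADG, AEF, AEG, AFJ, BDF, BEF, BEJ, DFJ, DGJ, EGJ

Hence C_0 ≅ Z^7, C_1 ≅ Z^18, C_2 ≅ Z^12.

∂_1: C_1 → C_0 sends each edge [p,q] (with p < q) to q − p.
This gives a 7×18 integer matrix of rank 6; reducing to Smith normal form yields diagonal entries (1,1,1,1,1,1).

Boundary ∂_2: C_2 → C_1 acts by ∂[p,q,r] = [q,r] − [p,r] + [p,q]. For instance
  ∂AFJ = FJ − AJ + AF,
  ∂DGJ = GJ − DJ + DG.
The 18×12 boundary matrix has rank 12 and Smith normal form diag(1,1,1,1,1,1,1,1,1,1,1,2).

Computing H_k = (kernel of ∂_k) / (image of ∂_{k+1}):

  H_0: rank C_0 − rank ∂_1 = 7 − 6 = 1, and the invariant factors of ∂_1 are all 1, so H_0 = Z.
  H_1: rank ker ∂_1 − rank ∂_2 = (18 − 6) − 12 = 0, and ∂_2 has invariant factor 2 > 1, so H_1 = Z/2.
  H_2: rank ker ∂_2 − rank ∂_3 = (12 − 12) − 0 = 0, and there is no ∂_3, so H_2 = 0.

As a check, the Euler characteristic is 7 − 18 + 12 = 1, which agrees with 1 − 0 + 0 = 1.

H_0 = Z,  H_1 = Z/2,  H_2 = 0.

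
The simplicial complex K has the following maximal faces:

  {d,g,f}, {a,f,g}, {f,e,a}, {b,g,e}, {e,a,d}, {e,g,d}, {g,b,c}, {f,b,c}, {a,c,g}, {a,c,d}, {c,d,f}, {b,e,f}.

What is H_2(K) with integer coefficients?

K has 7 vertices, 18 edges, 12 triangles.
rank ∂_2 = 12, rank ∂_3 = 0 ⇒ b_2 = 12 − 12 − 0 = 0. So H_2 ≅ 0.

H_2 ≅ 0.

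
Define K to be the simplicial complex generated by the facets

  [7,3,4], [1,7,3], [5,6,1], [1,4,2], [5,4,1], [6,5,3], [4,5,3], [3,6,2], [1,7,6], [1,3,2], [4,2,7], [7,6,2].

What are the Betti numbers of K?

Order the vertices as 1 < 2 < 3 < 4 < 5 < 6 < 7. Listing each simplex with vertices in this order, K has dimension 2 with simplices:

  0-simplices (7): [1], [2], [3], [4], [5], [6], [7]
  1-simplices (18): [1,2], [1,3], [1,4], [1,5], [1,6], [1,7], [2,3], [2,4], [2,6], [2,7], [3,4], [3,5], [3,6], [3,7], [4,5], [4,7], [5,6], [6,7]
  2-simplices (12): [1,2,3], [1,2,4], [1,3,7], [1,4,5], [1,5,6], [1,6,7], [2,3,6], [2,4,7], [2,6,7], [3,4,5], [3,4,7], [3,5,6]

so the chain groups are C_0 ≅ Z^7, C_1 ≅ Z^18, C_2 ≅ Z^12.

∂_1: C_1 → C_0 is given by ∂[p,q] = [q] − [p].
This gives a 7×18 integer matrix of rank 6; reducing to Smith normal form yields diagonal entries (1,1,1,1,1,1).

The boundary map ∂_2: C_2 → C_1 sends each 2-simplex [p,q,r] to [q,r] − [p,r] + [p,q]. For instance
  ∂[1,2,3] = [2,3] − [1,3] + [1,2],
  ∂[1,4,5] = [4,5] − [1,5] + [1,4].
The resulting 18×12 matrix has rank 12, and its Smith normal form has invariant factors (1,1,1,1,1,1,1,1,1,1,1,2).

From H_k ≅ ker(∂_k) / im(∂_{k+1}) we obtain:

  H_0: rank C_0 − rank ∂_1 = 7 − 6 = 1, and the invariant factors of ∂_1 are all 1, so H_0 ≅ Z.
  H_1: rank ker ∂_1 − rank ∂_2 = (18 − 6) − 12 = 0, and ∂_2 has invariant factor 2 > 1, so H_1 ≅ Z/2Z.
  H_2: rank ker ∂_2 − rank ∂_3 = (12 − 12) − 0 = 0, and there is no ∂_3, so H_2 ≅ 0.

Hence the Betti numbers are b_0 = 1, b_1 = 0, b_2 = 0.

b_0 = 1, b_1 = 0, b_2 = 0.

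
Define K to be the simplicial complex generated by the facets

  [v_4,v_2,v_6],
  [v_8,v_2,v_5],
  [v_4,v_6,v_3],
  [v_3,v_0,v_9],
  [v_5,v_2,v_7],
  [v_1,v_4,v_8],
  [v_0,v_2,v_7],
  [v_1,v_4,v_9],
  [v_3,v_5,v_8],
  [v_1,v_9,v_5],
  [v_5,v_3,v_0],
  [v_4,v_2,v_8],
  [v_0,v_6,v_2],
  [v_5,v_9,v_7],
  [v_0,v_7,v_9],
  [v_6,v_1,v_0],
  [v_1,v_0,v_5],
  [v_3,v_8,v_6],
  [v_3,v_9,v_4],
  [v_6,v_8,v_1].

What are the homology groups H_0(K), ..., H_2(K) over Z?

H_0 = Z,  H_1 = Z ⊕ Z_2,  H_2 = 0.

K has 10 vertices, 30 edges, 20 triangles.
rank ∂_0 = 0, rank ∂_1 = 9 ⇒ b_0 = 10 − 0 − 9 = 1; all invariant factors of ∂_1 are 1 so no torsion. So H_0 = Z.
rank ∂_1 = 9, rank ∂_2 = 20 ⇒ b_1 = 30 − 9 − 20 = 1; ∂_2 has invariant factor(s) [2] giving torsion. So H_1 = Z ⊕ Z_2.
rank ∂_2 = 20, rank ∂_3 = 0 ⇒ b_2 = 20 − 20 − 0 = 0. So H_2 = 0.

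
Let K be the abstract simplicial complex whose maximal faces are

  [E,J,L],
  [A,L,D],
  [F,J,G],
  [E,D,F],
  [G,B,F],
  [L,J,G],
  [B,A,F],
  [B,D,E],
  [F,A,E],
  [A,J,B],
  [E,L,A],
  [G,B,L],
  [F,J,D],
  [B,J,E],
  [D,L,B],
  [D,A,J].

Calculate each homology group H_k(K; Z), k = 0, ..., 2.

H_0 = Z,  H_1 = Z^2,  H_2 = Z.

We work with the vertex ordering A < B < D < E < F < G < J < L. The simplices of K, each written with vertices in increasing order, are:

  0-simplices (8): A, B, D, E, F, G, J, L
  1-simplices (24): AB, AD, AE, AF, AJ, AL, BD, BE, BF, BG, BJ, BL, DE, DF, DJ, DL, EF, EJ, EL, FG, FJ, GJ, GL, JL
  2-simplices (16): ABF, ABJ, ADJ, ADL, AEF, AEL, BDE, BDL, BEJ, BFG, BGL, DEF, DFJ, EJL, FGJ, GJL

Hence C_0 ≅ Z^8, C_1 ≅ Z^24, C_2 ≅ Z^16.

∂_1: C_1 → C_0 is given by ∂[p,q] = [q] − [p].
This gives a 8×24 integer matrix of rank 7; reducing to Smith normal form yields diagonal entries (1,1,1,1,1,1,1).

∂_2: C_2 → C_1 sends each 2-simplex [p,q,r] to [q,r] − [p,r] + [p,q]. For instance
  ∂AEF = EF − AF + AE,
  ∂DFJ = FJ − DJ + DF.
As a 24×16 matrix over Z this has rank 15, with invariant factors (1,1,1,1,1,1,1,1,1,1,1,1,1,1,1).

Computing H_k = (kernel of ∂_k) / (image of ∂_{k+1}):

  H_0: rank C_0 − rank ∂_1 = 8 − 7 = 1, and the invariant factors of ∂_1 are all 1, so H_0 = Z.
  H_1: rank ker ∂_1 − rank ∂_2 = (24 − 7) − 15 = 2, and the invariant factors of ∂_2 are all 1, so H_1 = Z^2.
  H_2: rank ker ∂_2 − rank ∂_3 = (16 − 15) − 0 = 1, and there is no ∂_3, so H_2 = Z.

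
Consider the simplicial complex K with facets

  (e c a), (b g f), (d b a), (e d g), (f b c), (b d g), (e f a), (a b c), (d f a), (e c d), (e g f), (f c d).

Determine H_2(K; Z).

Fix the vertex order a < b < c < d < e < f < g and write every simplex with vertices in increasing order. Then dim K = 2 and the simplices of K are:

  0-simplices (7): a, b, c, d, e, f, g
  1-simplices (18): ab, ac, ad, ae, af, bc, bd, bf, bg, cd, ce, cf, de, df, dg, ef, eg, fg
  2-simplices (12): abc, abd, ace, adf, aef, bcf, bdg, bfg, cde, cdf, deg, efg

giving chain groups C_0 ≅ Z^7, C_1 ≅ Z^18, C_2 ≅ Z^12.

Boundary ∂_1: C_1 → C_0 is given by ∂[p,q] = [q] − [p]. For instance
  ∂ce = e − c.
The resulting 7×18 matrix has rank 6, and its Smith normal form has invariant factors (1,1,1,1,1,1).

The boundary map ∂_2: C_2 → C_1 acts by ∂[p,q,r] = [q,r] − [p,r] + [p,q]. For instance
  ∂abd = bd − ad + ab,
  ∂aef = ef − af + ae.
The resulting 18×12 matrix has rank 12, and its Smith normal form has invariant factors (1,1,1,1,1,1,1,1,1,1,1,2).

From H_k ≅ ker(∂_k) / im(∂_{k+1}) we obtain:

  H_2: rank ker ∂_2 − rank ∂_3 = (12 − 12) − 0 = 0, and there is no ∂_3, so H_2 = 0.

H_2 = 0.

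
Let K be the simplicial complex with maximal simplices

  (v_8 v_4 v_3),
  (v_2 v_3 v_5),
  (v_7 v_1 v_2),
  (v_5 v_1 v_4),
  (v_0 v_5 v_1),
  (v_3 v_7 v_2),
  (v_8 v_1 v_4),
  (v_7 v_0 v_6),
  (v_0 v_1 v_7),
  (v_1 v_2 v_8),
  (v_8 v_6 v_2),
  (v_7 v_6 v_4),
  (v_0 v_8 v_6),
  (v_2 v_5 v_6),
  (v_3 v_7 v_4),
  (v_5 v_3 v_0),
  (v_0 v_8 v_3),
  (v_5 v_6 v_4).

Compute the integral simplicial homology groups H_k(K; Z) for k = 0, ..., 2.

H_0 = Z,  H_1 = Z^2,  H_2 = Z.

Fix the vertex order v_0 < v_1 < v_2 < v_3 < v_4 < v_5 < v_6 < v_7 < v_8 and write every simplex with vertices in increasing order. Then dim K = 2 and the simplices of K are:

  0-simplices (9): [v_0], [v_1], [v_2], [v_3], [v_4], [v_5], [v_6], [v_7], [v_8]
  1-simplices (27): (27 of them)
  2-simplices (18): (18 of them)

Hence C_0 ≅ Z^9, C_1 ≅ Z^27, C_2 ≅ Z^18.

∂_1: C_1 → C_0 is given by ∂[p,q] = [q] − [p].
This gives a 9×27 integer matrix of rank 8; reducing to Smith normal form yields diagonal entries (1,1,1,1,1,1,1,1).

The boundary map ∂_2: C_2 → C_1 maps a triangle to the signed sum of its edges. For instance
  ∂[v_0,v_3,v_5] = [v_3,v_5] − [v_0,v_5] + [v_0,v_3],
  ∂[v_0,v_6,v_8] = [v_6,v_8] − [v_0,v_8] + [v_0,v_6].
As a 27×18 matrix over Z this has rank 17, with invariant factors (1,1,1,1,1,1,1,1,1,1,1,1,1,1,1,1,1).

Now H_k = ker ∂_k / im ∂_{k+1}, so:

  H_0: rank C_0 − rank ∂_1 = 9 − 8 = 1, and the invariant factors of ∂_1 are all 1, so H_0 = Z.
  H_1: rank ker ∂_1 − rank ∂_2 = (27 − 8) − 17 = 2, and the invariant factors of ∂_2 are all 1, so H_1 = Z^2.
  H_2: rank ker ∂_2 − rank ∂_3 = (18 − 17) − 0 = 1, and there is no ∂_3, so H_2 = Z.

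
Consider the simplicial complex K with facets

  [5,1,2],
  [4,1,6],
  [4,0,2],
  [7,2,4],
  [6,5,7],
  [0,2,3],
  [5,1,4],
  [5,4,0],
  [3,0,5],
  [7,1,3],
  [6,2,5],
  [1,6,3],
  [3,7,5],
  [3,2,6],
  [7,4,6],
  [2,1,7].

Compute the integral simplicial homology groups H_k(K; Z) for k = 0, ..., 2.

Order the vertices as 0 < 1 < 2 < 3 < 4 < 5 < 6 < 7. Listing each simplex with vertices in this order, K has dimension 2 with simplices:

  0-simplices (8): [0], [1], [2], [3], [4], [5], [6], [7]
  1-simplices (24): (24 of them)
  2-simplices (16): [0,2,3], [0,2,4], [0,3,5], [0,4,5], [1,2,5], [1,2,7], [1,3,6], [1,3,7], [1,4,5], [1,4,6], [2,3,6], [2,4,7], [2,5,6], [3,5,7], [4,6,7], [5,6,7]

Hence C_0 ≅ Z^8, C_1 ≅ Z^24, C_2 ≅ Z^16.

∂_1: C_1 → C_0 maps an edge to its endpoints' difference, ∂[p,q] = q − p. For instance
  ∂[2,3] = [3] − [2].
The resulting 8×24 matrix has rank 7, and its Smith normal form has invariant factors (1,1,1,1,1,1,1).

∂_2: C_2 → C_1 acts by ∂[p,q,r] = [q,r] − [p,r] + [p,q]. For instance
  ∂[0,2,3] = [2,3] − [0,3] + [0,2],
  ∂[3,5,7] = [5,7] − [3,7] + [3,5].
As a 24×16 matrix over Z this has rank 15, with invariant factors (1,1,1,1,1,1,1,1,1,1,1,1,1,1,1).

Reading off H_k = ker ∂_k / im ∂_{k+1}:

  H_0: rank C_0 − rank ∂_1 = 8 − 7 = 1, and the invariant factors of ∂_1 are all 1, so H_0 = Z.
  H_1: rank ker ∂_1 − rank ∂_2 = (24 − 7) − 15 = 2, and the invariant factors of ∂_2 are all 1, so H_1 = Z^2.
  H_2: rank ker ∂_2 − rank ∂_3 = (16 − 15) − 0 = 1, and there is no ∂_3, so H_2 = Z.

(K is a triangulation of the torus T^2.)

H_0 ≅ Z,  H_1 ≅ Z^2,  H_2 ≅ Z.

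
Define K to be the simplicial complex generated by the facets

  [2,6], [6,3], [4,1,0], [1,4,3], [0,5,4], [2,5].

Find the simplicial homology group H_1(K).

Fix the vertex order 0 < 1 < 2 < 3 < 4 < 5 < 6 and write every simplex with vertices in increasing order. Then dim K = 2 and the simplices of K are:

  0-simplices (7): [0], [1], [2], [3], [4], [5], [6]
  1-simplices (10): [0,1], [0,4], [0,5], [1,3], [1,4], [2,5], [2,6], [3,4], [3,6], [4,5]
  2-simplices (3): [0,1,4], [0,4,5], [1,3,4]

giving chain groups C_0 ≅ Z^7, C_1 ≅ Z^10, C_2 ≅ Z^3.

∂_1: C_1 → C_0 is given by ∂[p,q] = [q] − [p]. For instance
  ∂[2,6] = [6] − [2].
This gives a 7×10 integer matrix of rank 6; reducing to Smith normal form yields diagonal entries (1,1,1,1,1,1).

∂_2: C_2 → C_1 acts by ∂[p,q,r] = [q,r] − [p,r] + [p,q]. For instance
  ∂[1,3,4] = [3,4] − [1,4] + [1,3],
  ∂[0,4,5] = [4,5] − [0,5] + [0,4].
This gives a 10×3 integer matrix of rank 3; reducing to Smith normal form yields diagonal entries (1,1,1).

Reading off H_k = ker ∂_k / im ∂_{k+1}:

  H_1: rank ker ∂_1 − rank ∂_2 = (10 − 6) − 3 = 1, and the invariant factors of ∂_2 are all 1, so H_1 ≅ Z.

H_1 ≅ Z.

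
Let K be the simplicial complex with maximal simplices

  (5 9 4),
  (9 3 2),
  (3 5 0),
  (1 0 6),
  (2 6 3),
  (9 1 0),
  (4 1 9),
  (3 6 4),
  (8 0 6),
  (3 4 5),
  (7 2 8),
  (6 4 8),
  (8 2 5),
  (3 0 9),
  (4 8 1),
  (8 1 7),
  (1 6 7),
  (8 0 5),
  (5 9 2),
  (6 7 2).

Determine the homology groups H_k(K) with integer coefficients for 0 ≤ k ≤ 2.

H_0 = Z,  H_1 = Z ⊕ Z/2Z,  H_2 = 0.

Order the vertices as 0 < 1 < 2 < 3 < 4 < 5 < 6 < 7 < 8 < 9. Listing each simplex with vertices in this order, K has dimension 2 with simplices:

  0-simplices (10): [0], [1], [2], [3], [4], [5], [6], [7], [8], [9]
  1-simplices (30): (30 of them)
  2-simplices (20): (20 of them)

giving chain groups C_0 ≅ Z^10, C_1 ≅ Z^30, C_2 ≅ Z^20.

Boundary ∂_1: C_1 → C_0 maps an edge to its endpoints' difference, ∂[p,q] = q − p.
This gives a 10×30 integer matrix of rank 9; reducing to Smith normal form yields diagonal entries (1,1,1,1,1,1,1,1,1).

∂_2: C_2 → C_1 acts by ∂[p,q,r] = [q,r] − [p,r] + [p,q]. For instance
  ∂[1,6,7] = [6,7] − [1,7] + [1,6],
  ∂[0,5,8] = [5,8] − [0,8] + [0,5].
The resulting 30×20 matrix has rank 20, and its Smith normal form has invariant factors (1,1,1,1,1,1,1,1,1,1,1,1,1,1,1,1,1,1,1,2).

Computing H_k = (kernel of ∂_k) / (image of ∂_{k+1}):

  H_0: rank C_0 − rank ∂_1 = 10 − 9 = 1, and the invariant factors of ∂_1 are all 1, so H_0 ≅ Z.
  H_1: rank ker ∂_1 − rank ∂_2 = (30 − 9) − 20 = 1, and ∂_2 has invariant factor 2 > 1, so H_1 ≅ Z ⊕ Z/2Z.
  H_2: rank ker ∂_2 − rank ∂_3 = (20 − 20) − 0 = 0, and there is no ∂_3, so H_2 ≅ 0.

As a check, the Euler characteristic is 10 − 30 + 20 = 0, which agrees with 1 − 1 + 0 = 0.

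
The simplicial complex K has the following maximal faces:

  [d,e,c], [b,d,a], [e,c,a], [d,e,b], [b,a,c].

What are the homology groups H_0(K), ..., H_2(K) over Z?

Take the total order a < b < c < d < e on the vertex set. Then K (dimension 2) consists of the simplices:

  0-simplices (5): a, b, c, d, e
  1-simplices (10): ab, ac, ad, ae, bc, bd, be, cd, ce, de
  2-simplices (5): abc, abd, ace, bde, cde

giving chain groups C_0 ≅ Z^5, C_1 ≅ Z^10, C_2 ≅ Z^5.

Boundary ∂_1: C_1 → C_0 is given by ∂[p,q] = [q] − [p]. For instance
  ∂ce = e − c.
The resulting 5×10 matrix has rank 4, and its Smith normal form has invariant factors (1,1,1,1).

∂_2: C_2 → C_1 maps a triangle to the signed sum of its edges. For instance
  ∂cde = de − ce + cd,
  ∂bde = de − be + bd.
As a 10×5 matrix over Z this has rank 5, with invariant factors (1,1,1,1,1).

From H_k ≅ ker(∂_k) / im(∂_{k+1}) we obtain:

  H_0: rank C_0 − rank ∂_1 = 5 − 4 = 1, and the invariant factors of ∂_1 are all 1, so H_0 ≅ Z.
  H_1: rank ker ∂_1 − rank ∂_2 = (10 − 4) − 5 = 1, and the invariant factors of ∂_2 are all 1, so H_1 ≅ Z.
  H_2: rank ker ∂_2 − rank ∂_3 = (5 − 5) − 0 = 0, and there is no ∂_3, so H_2 ≅ 0.

(K is a triangulation of the Möbius band.)

H_0 = Z,  H_1 = Z,  H_2 = 0.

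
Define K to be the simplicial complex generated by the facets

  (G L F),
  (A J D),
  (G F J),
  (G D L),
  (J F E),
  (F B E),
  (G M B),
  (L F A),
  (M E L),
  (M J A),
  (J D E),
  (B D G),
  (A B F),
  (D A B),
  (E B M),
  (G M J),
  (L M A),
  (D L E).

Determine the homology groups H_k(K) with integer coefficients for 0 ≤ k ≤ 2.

Order the vertices as A < B < D < E < F < G < J < L < M. Listing each simplex with vertices in this order, K has dimension 2 with simplices:

  0-simplices (9): A, B, D, E, F, G, J, L, M
  1-simplices (27): AB, AD, AF, AJ, AL, AM, BD, BE, BF, BG, BM, DE, DG, DJ, DL, EF, EJ, EL, EM, FG, FJ, FL, GJ, GL, GM, JM, LM
  2-simplices (18): ABD, ABF, ADJ, AFL, AJM, ALM, BDG, BEF, BEM, BGM, DEJ, DEL, DGL, EFJ, ELM, FGJ, FGL, GJM

giving chain groups C_0 ≅ Z^9, C_1 ≅ Z^27, C_2 ≅ Z^18.

The boundary map ∂_1: C_1 → C_0 is given by ∂[p,q] = [q] − [p]. For instance
  ∂DL = L − D.
The resulting 9×27 matrix has rank 8, and its Smith normal form has invariant factors (1,1,1,1,1,1,1,1).

∂_2: C_2 → C_1 maps a triangle to the signed sum of its edges. For instance
  ∂GJM = JM − GM + GJ,
  ∂ALM = LM − AM + AL.
The 27×18 boundary matrix has rank 17 and Smith normal form diag(1,1,1,1,1,1,1,1,1,1,1,1,1,1,1,1,1).

Reading off H_k = ker ∂_k / im ∂_{k+1}:

  H_0: rank C_0 − rank ∂_1 = 9 − 8 = 1, and the invariant factors of ∂_1 are all 1, so H_0 = Z.
  H_1: rank ker ∂_1 − rank ∂_2 = (27 − 8) − 17 = 2, and the invariant factors of ∂_2 are all 1, so H_1 = Z^2.
  H_2: rank ker ∂_2 − rank ∂_3 = (18 − 17) − 0 = 1, and there is no ∂_3, so H_2 = Z.

H_0 = Z,  H_1 = Z^2,  H_2 = Z.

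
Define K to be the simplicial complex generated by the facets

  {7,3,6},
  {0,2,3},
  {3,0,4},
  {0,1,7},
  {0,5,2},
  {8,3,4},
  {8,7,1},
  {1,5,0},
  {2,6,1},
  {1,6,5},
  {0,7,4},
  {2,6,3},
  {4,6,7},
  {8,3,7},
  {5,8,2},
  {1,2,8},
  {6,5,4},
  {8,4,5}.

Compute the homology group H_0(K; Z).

Fix the vertex order 0 < 1 < 2 < 3 < 4 < 5 < 6 < 7 < 8 and write every simplex with vertices in increasing order. Then dim K = 2 and the simplices of K are:

  0-simplices (9): [0], [1], [2], [3], [4], [5], [6], [7], [8]
  1-simplices (27): (27 of them)
  2-simplices (18): [0,1,5], [0,1,7], [0,2,3], [0,2,5], [0,3,4], [0,4,7], [1,2,6], [1,2,8], [1,5,6], [1,7,8], [2,3,6], [2,5,8], [3,4,8], [3,6,7], [3,7,8], [4,5,6], [4,5,8], [4,6,7]

so the chain groups are C_0 ≅ Z^9, C_1 ≅ Z^27, C_2 ≅ Z^18.

Boundary ∂_1: C_1 → C_0 is given by ∂[p,q] = [q] − [p]. For instance
  ∂[2,8] = [8] − [2].
This gives a 9×27 integer matrix of rank 8; reducing to Smith normal form yields diagonal entries (1,1,1,1,1,1,1,1).

The boundary map ∂_2: C_2 → C_1 acts by ∂[p,q,r] = [q,r] − [p,r] + [p,q]. For instance
  ∂[4,6,7] = [6,7] − [4,7] + [4,6],
  ∂[1,7,8] = [7,8] − [1,8] + [1,7].
This gives a 27×18 integer matrix of rank 18; reducing to Smith normal form yields diagonal entries (1,1,1,1,1,1,1,1,1,1,1,1,1,1,1,1,1,2).

Now H_k = ker ∂_k / im ∂_{k+1}, so:

  H_0: rank C_0 − rank ∂_1 = 9 − 8 = 1, and the invariant factors of ∂_1 are all 1, so H_0 = Z.

(K is a triangulation of the Klein bottle.)

H_0 = Z.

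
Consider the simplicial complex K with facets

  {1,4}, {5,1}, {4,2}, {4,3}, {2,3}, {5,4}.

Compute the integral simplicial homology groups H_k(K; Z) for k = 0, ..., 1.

Take the total order 1 < 2 < 3 < 4 < 5 on the vertex set. Then K (dimension 1) consists of the simplices:

  0-simplices (5): [1], [2], [3], [4], [5]
  1-simplices (6): [1,4], [1,5], [2,3], [2,4], [3,4], [4,5]

so the chain groups are C_0 ≅ Z^5, C_1 ≅ Z^6.

Boundary ∂_1: C_1 → C_0 is given by ∂[p,q] = [q] − [p]. For instance
  ∂[2,3] = [3] − [2].
The resulting 5×6 matrix has rank 4, and its Smith normal form has invariant factors (1,1,1,1).

Reading off H_k = ker ∂_k / im ∂_{k+1}:

  H_0: rank C_0 − rank ∂_1 = 5 − 4 = 1, and the invariant factors of ∂_1 are all 1, so H_0 ≅ Z.
  H_1: rank ker ∂_1 − rank ∂_2 = (6 − 4) − 0 = 2, and there is no ∂_2, so H_1 ≅ Z^2.

(K is a triangulation of a wedge of 2 circles.)

H_0 = Z,  H_1 = Z^2.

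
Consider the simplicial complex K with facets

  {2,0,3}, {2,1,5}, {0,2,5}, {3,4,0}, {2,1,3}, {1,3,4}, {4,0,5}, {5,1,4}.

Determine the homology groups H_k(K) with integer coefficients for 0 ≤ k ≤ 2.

H_0 = Z,  H_1 = 0,  H_2 = Z.

Fix the vertex order 0 < 1 < 2 < 3 < 4 < 5 and write every simplex with vertices in increasing order. Then dim K = 2 and the simplices of K are:

  0-simplices (6): [0], [1], [2], [3], [4], [5]
  1-simplices (12): [0,2], [0,3], [0,4], [0,5], [1,2], [1,3], [1,4], [1,5], [2,3], [2,5], [3,4], [4,5]
  2-simplices (8): [0,2,3], [0,2,5], [0,3,4], [0,4,5], [1,2,3], [1,2,5], [1,3,4], [1,4,5]

so the chain groups are C_0 ≅ Z^6, C_1 ≅ Z^12, C_2 ≅ Z^8.

Boundary ∂_1: C_1 → C_0 is given by ∂[p,q] = [q] − [p].
This gives a 6×12 integer matrix of rank 5; reducing to Smith normal form yields diagonal entries (1,1,1,1,1).

The boundary map ∂_2: C_2 → C_1 acts by ∂[p,q,r] = [q,r] − [p,r] + [p,q]. For instance
  ∂[0,2,3] = [2,3] − [0,3] + [0,2],
  ∂[0,3,4] = [3,4] − [0,4] + [0,3].
The resulting 12×8 matrix has rank 7, and its Smith normal form has invariant factors (1,1,1,1,1,1,1).

Computing H_k = (kernel of ∂_k) / (image of ∂_{k+1}):

  H_0: rank C_0 − rank ∂_1 = 6 − 5 = 1, and the invariant factors of ∂_1 are all 1, so H_0 ≅ Z.
  H_1: rank ker ∂_1 − rank ∂_2 = (12 − 5) − 7 = 0, and the invariant factors of ∂_2 are all 1, so H_1 ≅ 0.
  H_2: rank ker ∂_2 − rank ∂_3 = (8 − 7) − 0 = 1, and there is no ∂_3, so H_2 ≅ Z.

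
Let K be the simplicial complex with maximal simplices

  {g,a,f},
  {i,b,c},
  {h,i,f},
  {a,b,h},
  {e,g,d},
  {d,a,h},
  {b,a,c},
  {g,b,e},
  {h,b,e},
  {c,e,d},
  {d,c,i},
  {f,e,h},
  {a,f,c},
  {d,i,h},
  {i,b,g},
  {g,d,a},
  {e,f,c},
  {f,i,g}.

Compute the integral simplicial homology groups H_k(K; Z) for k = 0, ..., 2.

H_0 = Z,  H_1 = Z^2,  H_2 = Z.

Take the total order a < b < c < d < e < f < g < h < i on the vertex set. Then K (dimension 2) consists of the simplices:

  0-simplices (9): a, b, c, d, e, f, g, h, i
  1-simplices (27): ab, ac, ad, af, ag, ah, bc, be, bg, bh, bi, cd, ce, cf, ci, de, dg, dh, di, ef, eg, eh, fg, fh, fi, gi, hi
  2-simplices (18): abc, abh, acf, adg, adh, afg, bci, beg, beh, bgi, cde, cdi, cef, deg, dhi, efh, fgi, fhi

so the chain groups are C_0 ≅ Z^9, C_1 ≅ Z^27, C_2 ≅ Z^18.

The boundary map ∂_1: C_1 → C_0 sends each edge [p,q] (with p < q) to q − p. For instance
  ∂gi = i − g.
The 9×27 boundary matrix has rank 8 and Smith normal form diag(1,1,1,1,1,1,1,1).

The boundary map ∂_2: C_2 → C_1 acts by ∂[p,q,r] = [q,r] − [p,r] + [p,q]. For instance
  ∂beg = eg − bg + be,
  ∂bgi = gi − bi + bg.
The resulting 27×18 matrix has rank 17, and its Smith normal form has invariant factors (1,1,1,1,1,1,1,1,1,1,1,1,1,1,1,1,1).

Reading off H_k = ker ∂_k / im ∂_{k+1}:

  H_0: rank C_0 − rank ∂_1 = 9 − 8 = 1, and the invariant factors of ∂_1 are all 1, so H_0 = Z.
  H_1: rank ker ∂_1 − rank ∂_2 = (27 − 8) − 17 = 2, and the invariant factors of ∂_2 are all 1, so H_1 = Z^2.
  H_2: rank ker ∂_2 − rank ∂_3 = (18 − 17) − 0 = 1, and there is no ∂_3, so H_2 = Z.

As a check, the Euler characteristic is 9 − 27 + 18 = 0, which agrees with 1 − 2 + 1 = 0.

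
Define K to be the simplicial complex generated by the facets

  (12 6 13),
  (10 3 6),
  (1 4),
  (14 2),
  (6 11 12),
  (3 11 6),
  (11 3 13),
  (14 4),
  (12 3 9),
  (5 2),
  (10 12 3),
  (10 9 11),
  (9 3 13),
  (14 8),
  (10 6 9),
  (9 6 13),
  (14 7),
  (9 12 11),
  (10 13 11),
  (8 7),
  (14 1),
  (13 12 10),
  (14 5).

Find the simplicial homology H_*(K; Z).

K has 14 vertices, 30 edges, 14 triangles.
rank ∂_0 = 0, rank ∂_1 = 12 ⇒ b_0 = 14 − 0 − 12 = 2; all invariant factors of ∂_1 are 1 so no torsion. So H_0 = Z^2.
rank ∂_1 = 12, rank ∂_2 = 13 ⇒ b_1 = 30 − 12 − 13 = 5; all invariant factors of ∂_2 are 1 so no torsion. So H_1 = Z^5.
rank ∂_2 = 13, rank ∂_3 = 0 ⇒ b_2 = 14 − 13 − 0 = 1. So H_2 = Z.

H_0 = Z^2,  H_1 = Z^5,  H_2 = Z.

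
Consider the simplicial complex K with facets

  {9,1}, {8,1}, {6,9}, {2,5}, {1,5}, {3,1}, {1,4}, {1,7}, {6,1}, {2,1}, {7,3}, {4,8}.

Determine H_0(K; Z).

Order the vertices as 1 < 2 < 3 < 4 < 5 < 6 < 7 < 8 < 9. Listing each simplex with vertices in this order, K has dimension 1 with simplices:

  0-simplices (9): [1], [2], [3], [4], [5], [6], [7], [8], [9]
  1-simplices (12): [1,2], [1,3], [1,4], [1,5], [1,6], [1,7], [1,8], [1,9], [2,5], [3,7], [4,8], [6,9]

giving chain groups C_0 ≅ Z^9, C_1 ≅ Z^12.

∂_1: C_1 → C_0 maps an edge to its endpoints' difference, ∂[p,q] = q − p.
The 9×12 boundary matrix has rank 8 and Smith normal form diag(1,1,1,1,1,1,1,1).

From H_k ≅ ker(∂_k) / im(∂_{k+1}) we obtain:

  H_0: rank C_0 − rank ∂_1 = 9 − 8 = 1, and the invariant factors of ∂_1 are all 1, so H_0 ≅ Z.

H_0 ≅ Z.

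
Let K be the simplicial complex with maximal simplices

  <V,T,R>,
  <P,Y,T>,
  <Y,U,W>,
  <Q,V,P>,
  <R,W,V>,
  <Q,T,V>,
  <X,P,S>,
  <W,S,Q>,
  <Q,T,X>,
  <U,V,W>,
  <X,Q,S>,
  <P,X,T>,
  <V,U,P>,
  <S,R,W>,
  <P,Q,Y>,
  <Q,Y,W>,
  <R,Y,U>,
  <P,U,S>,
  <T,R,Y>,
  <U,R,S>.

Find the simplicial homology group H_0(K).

H_0 ≅ Z.

K has 10 vertices, 30 edges, 20 triangles.
rank ∂_0 = 0, rank ∂_1 = 9 ⇒ b_0 = 10 − 0 − 9 = 1; all invariant factors of ∂_1 are 1 so no torsion. So H_0 = Z.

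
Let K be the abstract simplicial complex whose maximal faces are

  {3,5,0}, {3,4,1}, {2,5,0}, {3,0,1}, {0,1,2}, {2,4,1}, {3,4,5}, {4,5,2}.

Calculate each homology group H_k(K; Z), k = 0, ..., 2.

We work with the vertex ordering 0 < 1 < 2 < 3 < 4 < 5. The simplices of K, each written with vertices in increasing order, are:

  0-simplices (6): [0], [1], [2], [3], [4], [5]
  1-simplices (12): [0,1], [0,2], [0,3], [0,5], [1,2], [1,3], [1,4], [2,4], [2,5], [3,4], [3,5], [4,5]
  2-simplices (8): [0,1,2], [0,1,3], [0,2,5], [0,3,5], [1,2,4], [1,3,4], [2,4,5], [3,4,5]

Hence C_0 ≅ Z^6, C_1 ≅ Z^12, C_2 ≅ Z^8.

The boundary map ∂_1: C_1 → C_0 sends each edge [p,q] (with p < q) to q − p.
The resulting 6×12 matrix has rank 5, and its Smith normal form has invariant factors (1,1,1,1,1).

The boundary map ∂_2: C_2 → C_1 maps a triangle to the signed sum of its edges. For instance
  ∂[0,1,2] = [1,2] − [0,2] + [0,1],
  ∂[3,4,5] = [4,5] − [3,5] + [3,4].
The resulting 12×8 matrix has rank 7, and its Smith normal form has invariant factors (1,1,1,1,1,1,1).

From H_k ≅ ker(∂_k) / im(∂_{k+1}) we obtain:

  H_0: rank C_0 − rank ∂_1 = 6 − 5 = 1, and the invariant factors of ∂_1 are all 1, so H_0 = Z.
  H_1: rank ker ∂_1 − rank ∂_2 = (12 − 5) − 7 = 0, and the invariant factors of ∂_2 are all 1, so H_1 = 0.
  H_2: rank ker ∂_2 − rank ∂_3 = (8 − 7) − 0 = 1, and there is no ∂_3, so H_2 = Z.

As a check, the Euler characteristic is 6 − 12 + 8 = 2, which agrees with 1 − 0 + 1 = 2.

H_0 = Z,  H_1 = 0,  H_2 = Z.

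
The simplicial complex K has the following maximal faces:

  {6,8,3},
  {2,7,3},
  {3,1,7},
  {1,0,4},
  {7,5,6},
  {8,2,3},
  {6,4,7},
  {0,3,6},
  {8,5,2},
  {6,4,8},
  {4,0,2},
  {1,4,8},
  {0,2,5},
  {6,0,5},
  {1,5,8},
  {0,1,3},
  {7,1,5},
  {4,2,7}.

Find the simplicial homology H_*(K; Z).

K has 9 vertices, 27 edges, 18 triangles.
rank ∂_0 = 0, rank ∂_1 = 8 ⇒ b_0 = 9 − 0 − 8 = 1; all invariant factors of ∂_1 are 1 so no torsion. So H_0 ≅ Z.
rank ∂_1 = 8, rank ∂_2 = 17 ⇒ b_1 = 27 − 8 − 17 = 2; all invariant factors of ∂_2 are 1 so no torsion. So H_1 ≅ Z^2.
rank ∂_2 = 17, rank ∂_3 = 0 ⇒ b_2 = 18 − 17 − 0 = 1. So H_2 ≅ Z.

H_0 = Z,  H_1 = Z^2,  H_2 = Z.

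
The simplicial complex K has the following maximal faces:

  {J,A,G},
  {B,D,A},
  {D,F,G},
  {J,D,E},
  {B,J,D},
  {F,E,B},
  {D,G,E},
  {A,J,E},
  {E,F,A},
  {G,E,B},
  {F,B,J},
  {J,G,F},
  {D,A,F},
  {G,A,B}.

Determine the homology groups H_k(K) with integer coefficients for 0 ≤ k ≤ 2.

K has 7 vertices, 21 edges, 14 triangles.
rank ∂_0 = 0, rank ∂_1 = 6 ⇒ b_0 = 7 − 0 − 6 = 1; all invariant factors of ∂_1 are 1 so no torsion. So H_0 ≅ Z.
rank ∂_1 = 6, rank ∂_2 = 13 ⇒ b_1 = 21 − 6 − 13 = 2; all invariant factors of ∂_2 are 1 so no torsion. So H_1 ≅ Z^2.
rank ∂_2 = 13, rank ∂_3 = 0 ⇒ b_2 = 14 − 13 − 0 = 1. So H_2 ≅ Z.

H_0 = Z,  H_1 = Z^2,  H_2 = Z.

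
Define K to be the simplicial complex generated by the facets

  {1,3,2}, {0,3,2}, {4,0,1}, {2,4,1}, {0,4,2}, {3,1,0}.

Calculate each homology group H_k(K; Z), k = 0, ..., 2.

H_0 ≅ Z,  H_1 = 0,  H_2 ≅ Z.

We work with the vertex ordering 0 < 1 < 2 < 3 < 4. The simplices of K, each written with vertices in increasing order, are:

  0-simplices (5): [0], [1], [2], [3], [4]
  1-simplices (9): [0,1], [0,2], [0,3], [0,4], [1,2], [1,3], [1,4], [2,3], [2,4]
  2-simplices (6): [0,1,3], [0,1,4], [0,2,3], [0,2,4], [1,2,3], [1,2,4]

giving chain groups C_0 ≅ Z^5, C_1 ≅ Z^9, C_2 ≅ Z^6.

∂_1: C_1 → C_0 maps an edge to its endpoints' difference, ∂[p,q] = q − p.
This gives a 5×9 integer matrix of rank 4; reducing to Smith normal form yields diagonal entries (1,1,1,1).

The boundary map ∂_2: C_2 → C_1 maps a triangle to the signed sum of its edges. For instance
  ∂[1,2,4] = [2,4] − [1,4] + [1,2],
  ∂[0,1,4] = [1,4] − [0,4] + [0,1].
This gives a 9×6 integer matrix of rank 5; reducing to Smith normal form yields diagonal entries (1,1,1,1,1).

Now H_k = ker ∂_k / im ∂_{k+1}, so:

  H_0: rank C_0 − rank ∂_1 = 5 − 4 = 1, and the invariant factors of ∂_1 are all 1, so H_0 = Z.
  H_1: rank ker ∂_1 − rank ∂_2 = (9 − 4) − 5 = 0, and the invariant factors of ∂_2 are all 1, so H_1 = 0.
  H_2: rank ker ∂_2 − rank ∂_3 = (6 − 5) − 0 = 1, and there is no ∂_3, so H_2 = Z.

As a check, the Euler characteristic is 5 − 9 + 6 = 2, which agrees with 1 − 0 + 1 = 2.
(K is a triangulation of the 2-sphere S^2.)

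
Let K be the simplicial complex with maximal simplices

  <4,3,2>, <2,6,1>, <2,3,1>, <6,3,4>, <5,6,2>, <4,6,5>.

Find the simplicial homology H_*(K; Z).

We work with the vertex ordering 1 < 2 < 3 < 4 < 5 < 6. The simplices of K, each written with vertices in increasing order, are:

  0-simplices (6): [1], [2], [3], [4], [5], [6]
  1-simplices (12): [1,2], [1,3], [1,6], [2,3], [2,4], [2,5], [2,6], [3,4], [3,6], [4,5], [4,6], [5,6]
  2-simplices (6): [1,2,3], [1,2,6], [2,3,4], [2,5,6], [3,4,6], [4,5,6]

giving chain groups C_0 ≅ Z^6, C_1 ≅ Z^12, C_2 ≅ Z^6.

Boundary ∂_1: C_1 → C_0 is given by ∂[p,q] = [q] − [p]. For instance
  ∂[2,4] = [4] − [2].
This gives a 6×12 integer matrix of rank 5; reducing to Smith normal form yields diagonal entries (1,1,1,1,1).

Boundary ∂_2: C_2 → C_1 maps a triangle to the signed sum of its edges. For instance
  ∂[1,2,6] = [2,6] − [1,6] + [1,2],
  ∂[2,5,6] = [5,6] − [2,6] + [2,5].
This gives a 12×6 integer matrix of rank 6; reducing to Smith normal form yields diagonal entries (1,1,1,1,1,1).

Reading off H_k = ker ∂_k / im ∂_{k+1}:

  H_0: rank C_0 − rank ∂_1 = 6 − 5 = 1, and the invariant factors of ∂_1 are all 1, so H_0 ≅ Z.
  H_1: rank ker ∂_1 − rank ∂_2 = (12 − 5) − 6 = 1, and the invariant factors of ∂_2 are all 1, so H_1 ≅ Z.
  H_2: rank ker ∂_2 − rank ∂_3 = (6 − 6) − 0 = 0, and there is no ∂_3, so H_2 ≅ 0.

H_0 = Z,  H_1 = Z,  H_2 = 0.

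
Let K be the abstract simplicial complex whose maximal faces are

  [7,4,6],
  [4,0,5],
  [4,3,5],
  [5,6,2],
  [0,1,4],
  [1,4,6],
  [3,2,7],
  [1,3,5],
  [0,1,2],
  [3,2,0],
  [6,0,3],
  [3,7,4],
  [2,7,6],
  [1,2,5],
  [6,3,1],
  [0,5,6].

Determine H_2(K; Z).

We work with the vertex ordering 0 < 1 < 2 < 3 < 4 < 5 < 6 < 7. The simplices of K, each written with vertices in increasing order, are:

  0-simplices (8): [0], [1], [2], [3], [4], [5], [6], [7]
  1-simplices (24): (24 of them)
  2-simplices (16): [0,1,2], [0,1,4], [0,2,3], [0,3,6], [0,4,5], [0,5,6], [1,2,5], [1,3,5], [1,3,6], [1,4,6], [2,3,7], [2,5,6], [2,6,7], [3,4,5], [3,4,7], [4,6,7]

Hence C_0 ≅ Z^8, C_1 ≅ Z^24, C_2 ≅ Z^16.

Boundary ∂_1: C_1 → C_0 sends each edge [p,q] (with p < q) to q − p.
This gives a 8×24 integer matrix of rank 7; reducing to Smith normal form yields diagonal entries (1,1,1,1,1,1,1).

The boundary map ∂_2: C_2 → C_1 sends each 2-simplex [p,q,r] to [q,r] − [p,r] + [p,q]. For instance
  ∂[0,1,2] = [1,2] − [0,2] + [0,1],
  ∂[0,1,4] = [1,4] − [0,4] + [0,1].
The 24×16 boundary matrix has rank 15 and Smith normal form diag(1,1,1,1,1,1,1,1,1,1,1,1,1,1,1).

Computing H_k = (kernel of ∂_k) / (image of ∂_{k+1}):

  H_2: rank ker ∂_2 − rank ∂_3 = (16 − 15) − 0 = 1, and there is no ∂_3, so H_2 = Z.

H_2 ≅ Z.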